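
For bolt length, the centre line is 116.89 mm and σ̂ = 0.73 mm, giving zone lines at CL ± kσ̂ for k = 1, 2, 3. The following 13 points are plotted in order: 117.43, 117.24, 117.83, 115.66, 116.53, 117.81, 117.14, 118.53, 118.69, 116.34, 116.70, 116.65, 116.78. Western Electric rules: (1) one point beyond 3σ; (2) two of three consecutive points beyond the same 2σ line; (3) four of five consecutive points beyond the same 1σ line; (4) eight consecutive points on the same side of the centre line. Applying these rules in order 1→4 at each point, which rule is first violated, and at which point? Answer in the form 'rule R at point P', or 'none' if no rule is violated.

Zone of each point (C = within 1σ̂, B = 1σ̂–2σ̂, A = 2σ̂–3σ̂, * = beyond 3σ̂; sign = side of CL): 1:+C, 2:+C, 3:+B, 4:-B, 5:-C, 6:+B, 7:+C, 8:+A, 9:+A, 10:-C, 11:-C, 12:-C, 13:-C
Rule 2 (two of three consecutive points beyond the same 2σ limit) is satisfied at point 9.

rule 2 at point 9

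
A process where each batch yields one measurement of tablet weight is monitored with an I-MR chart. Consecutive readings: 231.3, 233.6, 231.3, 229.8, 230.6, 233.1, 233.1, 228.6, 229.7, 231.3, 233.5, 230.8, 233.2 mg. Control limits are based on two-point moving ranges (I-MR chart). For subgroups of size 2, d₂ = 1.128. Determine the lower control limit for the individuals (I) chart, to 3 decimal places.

X̄ = (231.3 + 233.6 + 231.3 + 229.8 + 230.6 + 233.1 + 233.1 + 228.6 + 229.7 + 231.3 + 233.5 + 230.8 + 233.2) / 13 = 231.5308
Moving ranges: 2.3, 2.3, 1.5, 0.8, 2.5, 0.0, 4.5, 1.1, 1.6, 2.2, 2.7, 2.4; M̄R̄ = 23.9000 / 12 = 1.9917
LCL = X̄ − 3·M̄R̄/d₂ = 231.5308 − 3 × 1.9917 / 1.128 = 226.2338

226.234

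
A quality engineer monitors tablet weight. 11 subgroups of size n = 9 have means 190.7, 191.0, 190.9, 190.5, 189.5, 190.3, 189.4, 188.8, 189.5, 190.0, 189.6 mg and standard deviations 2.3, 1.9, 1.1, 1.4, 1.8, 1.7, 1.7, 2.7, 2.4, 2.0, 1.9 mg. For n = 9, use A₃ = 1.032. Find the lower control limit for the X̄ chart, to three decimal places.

X̄̄ = (190.7 + 191.0 + 190.9 + 190.5 + 189.5 + 190.3 + 189.4 + 188.8 + 189.5 + 190.0 + 189.6) / 11 = 190.0182
s̄ = (2.3 + 1.9 + 1.1 + 1.4 + 1.8 + 1.7 + 1.7 + 2.7 + 2.4 + 2.0 + 1.9) / 11 = 1.9000
LCL = X̄̄ − A₃·s̄ = 190.0182 − 1.032 × 1.9000 = 188.0574

188.057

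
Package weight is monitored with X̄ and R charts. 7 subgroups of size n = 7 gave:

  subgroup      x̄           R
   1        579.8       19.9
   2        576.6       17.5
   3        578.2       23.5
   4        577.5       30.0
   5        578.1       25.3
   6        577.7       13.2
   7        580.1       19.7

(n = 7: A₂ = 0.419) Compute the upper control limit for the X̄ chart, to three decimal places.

X̄̄ = (579.8 + 576.6 + 578.2 + 577.5 + 578.1 + 577.7 + 580.1) / 7 = 4048.0000 / 7 = 578.2857
R̄ = (19.9 + 17.5 + 23.5 + 30.0 + 25.3 + 13.2 + 19.7) / 7 = 149.1000 / 7 = 21.3000
UCL = X̄̄ + A₂·R̄ = 578.2857 + 0.419 × 21.3000 = 587.2104

587.210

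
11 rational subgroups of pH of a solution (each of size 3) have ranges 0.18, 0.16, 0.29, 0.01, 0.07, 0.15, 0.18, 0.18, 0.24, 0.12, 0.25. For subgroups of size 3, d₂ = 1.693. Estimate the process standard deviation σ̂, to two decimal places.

R̄ = (0.18 + 0.16 + 0.29 + 0.01 + 0.07 + 0.15 + 0.18 + 0.18 + 0.24 + 0.12 + 0.25) / 11 = 0.1664
σ̂ = R̄ / d₂ = 0.1664 / 1.693 = 0.0983

0.10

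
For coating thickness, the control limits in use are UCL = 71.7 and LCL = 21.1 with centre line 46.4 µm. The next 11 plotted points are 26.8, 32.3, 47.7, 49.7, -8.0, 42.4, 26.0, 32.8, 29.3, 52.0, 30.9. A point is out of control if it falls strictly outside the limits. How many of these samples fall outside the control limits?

1

Compare each point to [21.1, 71.7]: sample 5 = -8.0 < LCL.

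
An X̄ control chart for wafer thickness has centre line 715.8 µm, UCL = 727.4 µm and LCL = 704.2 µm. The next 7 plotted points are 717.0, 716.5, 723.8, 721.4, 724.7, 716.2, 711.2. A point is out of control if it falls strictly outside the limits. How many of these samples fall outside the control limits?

All 7 points lie within [704.2, 727.4].

0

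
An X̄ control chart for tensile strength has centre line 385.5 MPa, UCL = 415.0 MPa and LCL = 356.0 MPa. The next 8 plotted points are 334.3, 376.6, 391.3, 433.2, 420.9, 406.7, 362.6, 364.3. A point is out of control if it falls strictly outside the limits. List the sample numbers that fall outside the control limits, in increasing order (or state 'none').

Compare each point to [356.0, 415.0]: sample 1 = 334.3 < LCL; sample 4 = 433.2 > UCL; sample 5 = 420.9 > UCL.

1, 4, 5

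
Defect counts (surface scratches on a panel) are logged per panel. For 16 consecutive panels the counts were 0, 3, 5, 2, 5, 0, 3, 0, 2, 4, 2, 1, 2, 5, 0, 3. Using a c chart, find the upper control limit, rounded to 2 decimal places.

6.87

c̄ = (0 + 3 + 5 + 2 + 5 + 0 + 3 + 0 + 2 + 4 + 2 + 1 + 2 + 5 + 0 + 3) / 16 = 37 / 16 = 2.3125
UCL = c̄ + 3√c̄ = 2.3125 + 3 × √2.3125 = 2.3125 + 3 × 1.5207 = 6.8746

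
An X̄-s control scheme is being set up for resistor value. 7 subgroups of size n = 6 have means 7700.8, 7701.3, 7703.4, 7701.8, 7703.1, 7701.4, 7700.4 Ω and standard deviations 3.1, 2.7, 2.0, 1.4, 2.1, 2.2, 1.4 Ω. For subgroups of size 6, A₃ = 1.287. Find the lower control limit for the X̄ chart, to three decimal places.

X̄̄ = (7700.8 + 7701.3 + 7703.4 + 7701.8 + 7703.1 + 7701.4 + 7700.4) / 7 = 7701.7429
s̄ = (3.1 + 2.7 + 2.0 + 1.4 + 2.1 + 2.2 + 1.4) / 7 = 2.1286
LCL = X̄̄ − A₃·s̄ = 7701.7429 − 1.287 × 2.1286 = 7699.0034

7699.003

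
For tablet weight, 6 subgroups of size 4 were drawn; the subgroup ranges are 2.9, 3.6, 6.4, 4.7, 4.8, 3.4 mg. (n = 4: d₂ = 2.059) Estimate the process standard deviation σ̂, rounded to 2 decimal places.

R̄ = (2.9 + 3.6 + 6.4 + 4.7 + 4.8 + 3.4) / 6 = 4.3000
σ̂ = R̄ / d₂ = 4.3000 / 2.059 = 2.0884

2.09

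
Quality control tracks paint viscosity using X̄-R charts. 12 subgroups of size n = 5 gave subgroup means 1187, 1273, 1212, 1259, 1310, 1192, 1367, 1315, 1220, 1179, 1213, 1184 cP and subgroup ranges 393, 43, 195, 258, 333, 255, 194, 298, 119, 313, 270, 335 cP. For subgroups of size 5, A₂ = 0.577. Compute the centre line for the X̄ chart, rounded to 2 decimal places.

X̄̄ = (1187 + 1273 + 1212 + 1259 + 1310 + 1192 + 1367 + 1315 + 1220 + 1179 + 1213 + 1184) / 12 = 14911.0000 / 12 = 1242.5833
CL = X̄̄ = 1242.5833

1242.58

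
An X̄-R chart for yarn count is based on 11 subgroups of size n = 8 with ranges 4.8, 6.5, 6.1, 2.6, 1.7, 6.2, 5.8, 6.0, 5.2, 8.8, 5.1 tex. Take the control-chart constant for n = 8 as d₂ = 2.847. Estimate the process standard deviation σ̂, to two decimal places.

R̄ = (4.8 + 6.5 + 6.1 + 2.6 + 1.7 + 6.2 + 5.8 + 6.0 + 5.2 + 8.8 + 5.1) / 11 = 5.3455
σ̂ = R̄ / d₂ = 5.3455 / 2.847 = 1.8776

1.88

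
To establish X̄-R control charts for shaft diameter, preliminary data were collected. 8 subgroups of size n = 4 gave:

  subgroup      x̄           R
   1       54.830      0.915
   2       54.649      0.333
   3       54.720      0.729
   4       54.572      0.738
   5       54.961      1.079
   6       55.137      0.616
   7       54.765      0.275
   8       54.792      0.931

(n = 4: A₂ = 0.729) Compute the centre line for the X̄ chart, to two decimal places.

54.80

X̄̄ = (54.830 + 54.649 + 54.720 + 54.572 + 54.961 + 55.137 + 54.765 + 54.792) / 8 = 438.4260 / 8 = 54.8032
CL = X̄̄ = 54.8032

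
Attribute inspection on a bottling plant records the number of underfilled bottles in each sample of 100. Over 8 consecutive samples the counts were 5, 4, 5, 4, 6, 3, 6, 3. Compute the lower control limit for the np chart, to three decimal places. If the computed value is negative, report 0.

0.000

p̄ = Σdᵢ / (k·n) = 36 / (8 × 100) = 0.04500
LCL = np̄ − 3·√(np̄(1−p̄)) = 4.5000 − 3 × 2.0730 = -1.7191 → 0 (negative, so LCL = 0)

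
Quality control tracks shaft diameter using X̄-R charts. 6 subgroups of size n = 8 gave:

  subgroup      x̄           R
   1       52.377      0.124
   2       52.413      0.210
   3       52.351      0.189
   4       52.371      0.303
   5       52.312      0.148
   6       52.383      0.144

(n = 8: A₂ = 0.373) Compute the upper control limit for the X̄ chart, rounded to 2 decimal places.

X̄̄ = (52.377 + 52.413 + 52.351 + 52.371 + 52.312 + 52.383) / 6 = 314.2070 / 6 = 52.3678
R̄ = (0.124 + 0.210 + 0.189 + 0.303 + 0.148 + 0.144) / 6 = 1.1180 / 6 = 0.1863
UCL = X̄̄ + A₂·R̄ = 52.3678 + 0.373 × 0.1863 = 52.4373

52.44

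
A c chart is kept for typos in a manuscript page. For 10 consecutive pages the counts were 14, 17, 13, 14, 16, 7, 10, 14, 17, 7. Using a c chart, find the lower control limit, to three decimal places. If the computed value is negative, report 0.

2.125

c̄ = (14 + 17 + 13 + 14 + 16 + 7 + 10 + 14 + 17 + 7) / 10 = 129 / 10 = 12.9000
LCL = c̄ − 3√c̄ = 12.9000 − 3 × 3.5917 = 2.1250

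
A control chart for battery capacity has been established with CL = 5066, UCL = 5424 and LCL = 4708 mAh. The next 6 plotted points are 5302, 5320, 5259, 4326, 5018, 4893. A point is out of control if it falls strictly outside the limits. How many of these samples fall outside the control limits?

1

Compare each point to [4708, 5424]: sample 4 = 4326 < LCL.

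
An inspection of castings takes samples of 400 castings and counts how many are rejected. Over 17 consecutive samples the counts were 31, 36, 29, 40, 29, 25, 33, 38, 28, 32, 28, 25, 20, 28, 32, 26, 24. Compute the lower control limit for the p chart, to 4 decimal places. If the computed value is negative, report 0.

p̄ = Σdᵢ / (k·n) = 504 / (17 × 400) = 0.07412
LCL = p̄ − 3·√(p̄(1−p̄)/n) = 0.07412 − 3 × 0.01310 = 0.03482

0.0348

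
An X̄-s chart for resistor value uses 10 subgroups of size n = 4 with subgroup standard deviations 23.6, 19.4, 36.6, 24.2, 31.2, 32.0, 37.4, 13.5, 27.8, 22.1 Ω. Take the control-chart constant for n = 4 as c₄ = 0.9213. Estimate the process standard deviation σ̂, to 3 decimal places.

29.068

s̄ = (23.6 + 19.4 + 36.6 + 24.2 + 31.2 + 32.0 + 37.4 + 13.5 + 27.8 + 22.1) / 10 = 26.7800
σ̂ = s̄ / c₄ = 26.7800 / 0.9213 = 29.0676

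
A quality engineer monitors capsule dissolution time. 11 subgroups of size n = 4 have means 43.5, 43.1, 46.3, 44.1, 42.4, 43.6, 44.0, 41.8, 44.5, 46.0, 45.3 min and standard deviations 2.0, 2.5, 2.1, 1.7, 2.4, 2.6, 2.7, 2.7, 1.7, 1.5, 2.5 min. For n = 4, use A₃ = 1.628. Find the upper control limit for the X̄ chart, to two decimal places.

X̄̄ = (43.5 + 43.1 + 46.3 + 44.1 + 42.4 + 43.6 + 44.0 + 41.8 + 44.5 + 46.0 + 45.3) / 11 = 44.0545
s̄ = (2.0 + 2.5 + 2.1 + 1.7 + 2.4 + 2.6 + 2.7 + 2.7 + 1.7 + 1.5 + 2.5) / 11 = 2.2182
UCL = X̄̄ + A₃·s̄ = 44.0545 + 1.628 × 2.2182 = 47.6657

47.67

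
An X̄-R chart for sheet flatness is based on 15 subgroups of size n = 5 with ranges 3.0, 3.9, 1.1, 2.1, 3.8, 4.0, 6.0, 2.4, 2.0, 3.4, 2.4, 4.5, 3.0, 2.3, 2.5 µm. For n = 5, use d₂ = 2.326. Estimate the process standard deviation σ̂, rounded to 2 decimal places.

R̄ = (3.0 + 3.9 + 1.1 + 2.1 + 3.8 + 4.0 + 6.0 + 2.4 + 2.0 + 3.4 + 2.4 + 4.5 + 3.0 + 2.3 + 2.5) / 15 = 3.0933
σ̂ = R̄ / d₂ = 3.0933 / 2.326 = 1.3299

1.33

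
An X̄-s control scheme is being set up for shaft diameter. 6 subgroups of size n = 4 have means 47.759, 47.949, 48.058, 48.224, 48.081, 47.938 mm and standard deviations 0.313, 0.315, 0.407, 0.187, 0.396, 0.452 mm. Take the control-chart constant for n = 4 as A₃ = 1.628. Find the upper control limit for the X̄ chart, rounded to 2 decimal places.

48.56

X̄̄ = (47.759 + 47.949 + 48.058 + 48.224 + 48.081 + 47.938) / 6 = 48.0015
s̄ = (0.313 + 0.315 + 0.407 + 0.187 + 0.396 + 0.452) / 6 = 0.3450
UCL = X̄̄ + A₃·s̄ = 48.0015 + 1.628 × 0.3450 = 48.5632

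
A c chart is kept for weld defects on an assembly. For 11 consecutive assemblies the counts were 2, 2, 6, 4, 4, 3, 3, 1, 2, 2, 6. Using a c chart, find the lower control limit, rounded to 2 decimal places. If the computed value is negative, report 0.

0.00

c̄ = (2 + 2 + 6 + 4 + 4 + 3 + 3 + 1 + 2 + 2 + 6) / 11 = 35 / 11 = 3.1818
LCL = c̄ − 3√c̄ = 3.1818 − 3 × 1.7838 = -2.1695 → 0 (cannot be negative)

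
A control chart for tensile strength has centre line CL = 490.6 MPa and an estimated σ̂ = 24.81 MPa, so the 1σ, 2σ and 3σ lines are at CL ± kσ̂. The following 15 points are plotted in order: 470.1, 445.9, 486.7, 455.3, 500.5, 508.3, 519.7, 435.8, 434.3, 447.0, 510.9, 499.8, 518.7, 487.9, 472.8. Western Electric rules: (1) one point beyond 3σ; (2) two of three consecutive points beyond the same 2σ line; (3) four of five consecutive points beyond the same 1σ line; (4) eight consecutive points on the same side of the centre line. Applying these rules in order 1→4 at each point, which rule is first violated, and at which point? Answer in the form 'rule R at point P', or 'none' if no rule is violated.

Zone of each point (C = within 1σ̂, B = 1σ̂–2σ̂, A = 2σ̂–3σ̂, * = beyond 3σ̂; sign = side of CL): 1:-C, 2:-B, 3:-C, 4:-B, 5:+C, 6:+C, 7:+B, 8:-A, 9:-A, 10:-B, 11:+C, 12:+C, 13:+B, 14:-C, 15:-C
Rule 2 (two of three consecutive points beyond the same 2σ limit) is satisfied at point 9.

rule 2 at point 9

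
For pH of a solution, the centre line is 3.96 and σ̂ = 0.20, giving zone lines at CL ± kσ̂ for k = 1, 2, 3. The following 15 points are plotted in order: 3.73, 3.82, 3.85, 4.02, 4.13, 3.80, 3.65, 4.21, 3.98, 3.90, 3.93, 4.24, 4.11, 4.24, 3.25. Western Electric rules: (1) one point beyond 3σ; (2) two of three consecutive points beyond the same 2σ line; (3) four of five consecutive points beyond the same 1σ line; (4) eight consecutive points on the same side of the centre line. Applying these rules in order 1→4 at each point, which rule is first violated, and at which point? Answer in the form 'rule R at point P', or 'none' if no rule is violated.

rule 1 at point 15

Zone of each point (C = within 1σ̂, B = 1σ̂–2σ̂, A = 2σ̂–3σ̂, * = beyond 3σ̂; sign = side of CL): 1:-B, 2:-C, 3:-C, 4:+C, 5:+C, 6:-C, 7:-B, 8:+B, 9:+C, 10:-C, 11:-C, 12:+B, 13:+C, 14:+B, 15:-*
Rule 1 (one point beyond the 3σ limits) is satisfied at point 15.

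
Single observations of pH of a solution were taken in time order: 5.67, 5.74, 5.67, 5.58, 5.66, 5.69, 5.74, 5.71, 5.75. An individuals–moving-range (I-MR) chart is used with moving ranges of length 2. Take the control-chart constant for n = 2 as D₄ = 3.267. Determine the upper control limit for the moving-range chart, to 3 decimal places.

Moving ranges: 0.07, 0.07, 0.09, 0.08, 0.03, 0.05, 0.03, 0.04; M̄R̄ = 0.4600 / 8 = 0.0575
UCL_MR = D₄·M̄R̄ = 3.267 × 0.0575 = 0.1879

0.188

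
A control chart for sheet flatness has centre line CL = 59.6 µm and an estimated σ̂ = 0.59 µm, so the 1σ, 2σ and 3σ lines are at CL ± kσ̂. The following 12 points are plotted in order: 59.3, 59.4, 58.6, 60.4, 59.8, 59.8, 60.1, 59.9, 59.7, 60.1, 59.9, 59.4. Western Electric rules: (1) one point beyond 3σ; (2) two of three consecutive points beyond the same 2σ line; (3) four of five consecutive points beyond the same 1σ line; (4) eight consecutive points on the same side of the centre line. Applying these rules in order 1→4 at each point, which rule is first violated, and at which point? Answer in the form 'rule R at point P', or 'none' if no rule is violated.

Zone of each point (C = within 1σ̂, B = 1σ̂–2σ̂, A = 2σ̂–3σ̂, * = beyond 3σ̂; sign = side of CL): 1:-C, 2:-C, 3:-B, 4:+B, 5:+C, 6:+C, 7:+C, 8:+C, 9:+C, 10:+C, 11:+C, 12:-C
Rule 4 (eight consecutive points on the same side of the centre line) is satisfied at point 11.

rule 4 at point 11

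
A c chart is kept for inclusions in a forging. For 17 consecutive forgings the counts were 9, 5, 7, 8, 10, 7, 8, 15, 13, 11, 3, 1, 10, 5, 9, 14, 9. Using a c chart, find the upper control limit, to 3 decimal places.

17.202

c̄ = (9 + 5 + 7 + 8 + 10 + 7 + 8 + 15 + 13 + 11 + 3 + 1 + 10 + 5 + 9 + 14 + 9) / 17 = 144 / 17 = 8.4706
UCL = c̄ + 3√c̄ = 8.4706 + 3 × √8.4706 = 8.4706 + 3 × 2.9104 = 17.2019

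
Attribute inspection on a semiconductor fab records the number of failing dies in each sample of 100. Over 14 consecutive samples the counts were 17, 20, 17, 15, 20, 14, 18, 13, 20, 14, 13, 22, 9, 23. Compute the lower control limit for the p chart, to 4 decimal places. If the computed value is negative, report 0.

p̄ = Σdᵢ / (k·n) = 235 / (14 × 100) = 0.16786
LCL = p̄ − 3·√(p̄(1−p̄)/n) = 0.16786 − 3 × 0.03737 = 0.05574

0.0557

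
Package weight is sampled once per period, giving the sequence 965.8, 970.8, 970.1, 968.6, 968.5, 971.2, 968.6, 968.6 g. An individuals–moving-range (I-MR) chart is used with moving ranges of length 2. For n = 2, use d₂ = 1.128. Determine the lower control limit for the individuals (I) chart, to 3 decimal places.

964.238

X̄ = (965.8 + 970.8 + 970.1 + 968.6 + 968.5 + 971.2 + 968.6 + 968.6) / 8 = 969.0250
Moving ranges: 5.0, 0.7, 1.5, 0.1, 2.7, 2.6, 0.0; M̄R̄ = 12.6000 / 7 = 1.8000
LCL = X̄ − 3·M̄R̄/d₂ = 969.0250 − 3 × 1.8000 / 1.128 = 964.2378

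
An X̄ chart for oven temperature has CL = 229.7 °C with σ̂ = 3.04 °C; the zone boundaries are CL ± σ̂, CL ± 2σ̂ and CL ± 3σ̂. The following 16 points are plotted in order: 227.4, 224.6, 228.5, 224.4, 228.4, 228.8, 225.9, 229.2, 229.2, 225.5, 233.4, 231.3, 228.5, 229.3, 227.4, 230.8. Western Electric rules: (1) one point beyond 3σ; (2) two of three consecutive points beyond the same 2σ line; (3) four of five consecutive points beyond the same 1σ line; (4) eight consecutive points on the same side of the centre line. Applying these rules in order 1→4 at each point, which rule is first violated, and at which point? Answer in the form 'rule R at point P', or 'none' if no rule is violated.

Zone of each point (C = within 1σ̂, B = 1σ̂–2σ̂, A = 2σ̂–3σ̂, * = beyond 3σ̂; sign = side of CL): 1:-C, 2:-B, 3:-C, 4:-B, 5:-C, 6:-C, 7:-B, 8:-C, 9:-C, 10:-B, 11:+B, 12:+C, 13:-C, 14:-C, 15:-C, 16:+C
Rule 4 (eight consecutive points on the same side of the centre line) is satisfied at point 8.

rule 4 at point 8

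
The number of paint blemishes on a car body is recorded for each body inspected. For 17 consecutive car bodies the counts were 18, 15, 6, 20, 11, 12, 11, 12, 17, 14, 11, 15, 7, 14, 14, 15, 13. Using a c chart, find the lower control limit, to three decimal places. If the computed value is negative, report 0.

2.321

c̄ = (18 + 15 + 6 + 20 + 11 + 12 + 11 + 12 + 17 + 14 + 11 + 15 + 7 + 14 + 14 + 15 + 13) / 17 = 225 / 17 = 13.2353
LCL = c̄ − 3√c̄ = 13.2353 − 3 × 3.6380 = 2.3212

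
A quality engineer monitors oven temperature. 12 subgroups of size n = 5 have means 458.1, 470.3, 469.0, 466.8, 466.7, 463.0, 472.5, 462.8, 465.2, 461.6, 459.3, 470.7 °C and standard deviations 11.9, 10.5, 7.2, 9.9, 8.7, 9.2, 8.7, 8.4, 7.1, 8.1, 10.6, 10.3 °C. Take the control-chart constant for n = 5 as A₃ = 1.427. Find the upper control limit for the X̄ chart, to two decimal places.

478.65

X̄̄ = (458.1 + 470.3 + 469.0 + 466.8 + 466.7 + 463.0 + 472.5 + 462.8 + 465.2 + 461.6 + 459.3 + 470.7) / 12 = 465.5000
s̄ = (11.9 + 10.5 + 7.2 + 9.9 + 8.7 + 9.2 + 8.7 + 8.4 + 7.1 + 8.1 + 10.6 + 10.3) / 12 = 9.2167
UCL = X̄̄ + A₃·s̄ = 465.5000 + 1.427 × 9.2167 = 478.6522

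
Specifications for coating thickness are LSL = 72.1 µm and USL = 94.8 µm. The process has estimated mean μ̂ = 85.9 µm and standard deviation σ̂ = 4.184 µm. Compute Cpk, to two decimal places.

Cpu = (USL − μ̂) / (3σ̂) = (94.8 − 85.9) / (3 × 4.184) = 0.7091; Cpl = (μ̂ − LSL) / (3σ̂) = (85.9 − 72.1) / (3 × 4.184) = 1.0994; Cpk = min(Cpu, Cpl) = 0.7091

0.71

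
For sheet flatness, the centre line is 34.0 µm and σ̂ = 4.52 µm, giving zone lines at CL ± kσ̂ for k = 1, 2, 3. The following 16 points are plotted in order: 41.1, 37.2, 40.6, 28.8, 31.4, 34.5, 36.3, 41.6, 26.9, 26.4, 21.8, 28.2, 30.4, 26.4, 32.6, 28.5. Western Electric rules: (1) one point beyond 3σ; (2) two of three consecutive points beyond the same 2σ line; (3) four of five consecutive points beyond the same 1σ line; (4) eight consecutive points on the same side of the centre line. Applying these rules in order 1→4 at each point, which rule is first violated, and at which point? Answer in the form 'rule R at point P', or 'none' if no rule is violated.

Zone of each point (C = within 1σ̂, B = 1σ̂–2σ̂, A = 2σ̂–3σ̂, * = beyond 3σ̂; sign = side of CL): 1:+B, 2:+C, 3:+B, 4:-B, 5:-C, 6:+C, 7:+C, 8:+B, 9:-B, 10:-B, 11:-A, 12:-B, 13:-C, 14:-B, 15:-C, 16:-B
Rule 3 (four of five consecutive points beyond the same 1σ limit) is satisfied at point 12.

rule 3 at point 12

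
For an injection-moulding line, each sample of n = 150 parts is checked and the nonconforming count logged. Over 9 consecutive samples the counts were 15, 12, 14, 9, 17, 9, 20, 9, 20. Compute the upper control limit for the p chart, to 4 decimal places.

0.1636

p̄ = Σdᵢ / (k·n) = 125 / (9 × 150) = 0.09259
UCL = p̄ + 3·√(p̄(1−p̄)/n) = 0.09259 + 3 × √(0.09259×0.90741/150) = 0.09259 + 3 × 0.02367 = 0.16359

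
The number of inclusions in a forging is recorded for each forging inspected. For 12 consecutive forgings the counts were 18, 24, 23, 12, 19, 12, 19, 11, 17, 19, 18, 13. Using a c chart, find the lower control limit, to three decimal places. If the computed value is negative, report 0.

c̄ = (18 + 24 + 23 + 12 + 19 + 12 + 19 + 11 + 17 + 19 + 18 + 13) / 12 = 205 / 12 = 17.0833
LCL = c̄ − 3√c̄ = 17.0833 − 3 × 4.1332 = 4.6837

4.684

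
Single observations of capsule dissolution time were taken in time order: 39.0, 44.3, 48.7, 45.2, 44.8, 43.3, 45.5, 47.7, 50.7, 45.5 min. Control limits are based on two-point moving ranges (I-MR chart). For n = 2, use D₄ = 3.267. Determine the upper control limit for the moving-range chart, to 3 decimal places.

Moving ranges: 5.3, 4.4, 3.5, 0.4, 1.5, 2.2, 2.2, 3.0, 5.2; M̄R̄ = 27.7000 / 9 = 3.0778
UCL_MR = D₄·M̄R̄ = 3.267 × 3.0778 = 10.0551

10.055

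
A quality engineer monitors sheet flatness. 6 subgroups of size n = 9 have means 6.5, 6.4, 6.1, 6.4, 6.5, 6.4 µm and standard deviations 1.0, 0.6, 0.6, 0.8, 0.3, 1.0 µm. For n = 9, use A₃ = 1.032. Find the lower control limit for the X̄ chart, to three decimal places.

5.644

X̄̄ = (6.5 + 6.4 + 6.1 + 6.4 + 6.5 + 6.4) / 6 = 6.3833
s̄ = (1.0 + 0.6 + 0.6 + 0.8 + 0.3 + 1.0) / 6 = 0.7167
LCL = X̄̄ − A₃·s̄ = 6.3833 − 1.032 × 0.7167 = 5.6437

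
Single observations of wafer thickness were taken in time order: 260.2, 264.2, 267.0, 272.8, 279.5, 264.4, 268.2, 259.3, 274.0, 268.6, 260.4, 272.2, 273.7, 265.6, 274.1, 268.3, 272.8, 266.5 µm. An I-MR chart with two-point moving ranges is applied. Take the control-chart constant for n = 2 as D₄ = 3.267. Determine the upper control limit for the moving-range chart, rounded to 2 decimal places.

Moving ranges: 4.0, 2.8, 5.8, 6.7, 15.1, 3.8, 8.9, 14.7, 5.4, 8.2, 11.8, 1.5, 8.1, 8.5, 5.8, 4.5, 6.3; M̄R̄ = 121.9000 / 17 = 7.1706
UCL_MR = D₄·M̄R̄ = 3.267 × 7.1706 = 23.4263

23.43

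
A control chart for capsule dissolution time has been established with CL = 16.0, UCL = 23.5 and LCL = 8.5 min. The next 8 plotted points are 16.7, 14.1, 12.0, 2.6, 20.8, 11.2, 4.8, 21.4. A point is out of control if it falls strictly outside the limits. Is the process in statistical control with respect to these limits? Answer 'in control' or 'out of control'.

Compare each point to [8.5, 23.5]: sample 4 = 2.6 < LCL; sample 7 = 4.8 < LCL.

out of control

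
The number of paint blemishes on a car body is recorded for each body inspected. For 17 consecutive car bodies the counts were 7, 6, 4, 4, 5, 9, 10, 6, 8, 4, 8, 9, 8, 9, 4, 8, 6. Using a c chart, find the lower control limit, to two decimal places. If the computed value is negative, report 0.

c̄ = (7 + 6 + 4 + 4 + 5 + 9 + 10 + 6 + 8 + 4 + 8 + 9 + 8 + 9 + 4 + 8 + 6) / 17 = 115 / 17 = 6.7647
LCL = c̄ − 3√c̄ = 6.7647 − 3 × 2.6009 = -1.0380 → 0 (cannot be negative)

0.00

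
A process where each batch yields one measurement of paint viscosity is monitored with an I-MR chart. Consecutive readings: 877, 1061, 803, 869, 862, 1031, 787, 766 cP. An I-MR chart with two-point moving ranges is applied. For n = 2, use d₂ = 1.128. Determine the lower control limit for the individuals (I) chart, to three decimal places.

X̄ = (877 + 1061 + 803 + 869 + 862 + 1031 + 787 + 766) / 8 = 882.0000
Moving ranges: 184, 258, 66, 7, 169, 244, 21; M̄R̄ = 949.0000 / 7 = 135.5714
LCL = X̄ − 3·M̄R̄/d₂ = 882.0000 − 3 × 135.5714 / 1.128 = 521.4377

521.438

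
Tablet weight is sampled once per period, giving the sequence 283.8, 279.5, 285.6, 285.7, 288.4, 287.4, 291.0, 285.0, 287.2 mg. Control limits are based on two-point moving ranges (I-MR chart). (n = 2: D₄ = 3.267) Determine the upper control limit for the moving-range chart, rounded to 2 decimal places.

Moving ranges: 4.3, 6.1, 0.1, 2.7, 1.0, 3.6, 6.0, 2.2; M̄R̄ = 26.0000 / 8 = 3.2500
UCL_MR = D₄·M̄R̄ = 3.267 × 3.2500 = 10.6177

10.62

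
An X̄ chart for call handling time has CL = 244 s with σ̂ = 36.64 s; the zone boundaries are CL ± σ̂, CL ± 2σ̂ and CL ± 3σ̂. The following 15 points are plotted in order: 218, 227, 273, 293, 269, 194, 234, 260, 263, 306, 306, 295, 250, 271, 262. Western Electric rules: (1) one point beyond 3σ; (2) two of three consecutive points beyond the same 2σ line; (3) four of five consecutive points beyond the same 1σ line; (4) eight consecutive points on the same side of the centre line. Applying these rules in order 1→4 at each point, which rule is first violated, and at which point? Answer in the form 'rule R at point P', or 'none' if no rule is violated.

rule 4 at point 15

Zone of each point (C = within 1σ̂, B = 1σ̂–2σ̂, A = 2σ̂–3σ̂, * = beyond 3σ̂; sign = side of CL): 1:-C, 2:-C, 3:+C, 4:+B, 5:+C, 6:-B, 7:-C, 8:+C, 9:+C, 10:+B, 11:+B, 12:+B, 13:+C, 14:+C, 15:+C
Rule 4 (eight consecutive points on the same side of the centre line) is satisfied at point 15.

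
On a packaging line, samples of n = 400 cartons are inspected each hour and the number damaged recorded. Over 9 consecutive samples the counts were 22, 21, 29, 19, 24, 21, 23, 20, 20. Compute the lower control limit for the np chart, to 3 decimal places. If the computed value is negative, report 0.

p̄ = Σdᵢ / (k·n) = 199 / (9 × 400) = 0.05528
LCL = np̄ − 3·√(np̄(1−p̄)) = 22.1111 − 3 × 4.5704 = 8.3998

8.400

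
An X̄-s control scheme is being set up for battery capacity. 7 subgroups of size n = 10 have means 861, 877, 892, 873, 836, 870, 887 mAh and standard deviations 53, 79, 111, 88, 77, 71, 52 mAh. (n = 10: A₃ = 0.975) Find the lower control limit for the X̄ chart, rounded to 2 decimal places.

X̄̄ = (861 + 877 + 892 + 873 + 836 + 870 + 887) / 7 = 870.8571
s̄ = (53 + 79 + 111 + 88 + 77 + 71 + 52) / 7 = 75.8571
LCL = X̄̄ − A₃·s̄ = 870.8571 − 0.975 × 75.8571 = 796.8964

796.90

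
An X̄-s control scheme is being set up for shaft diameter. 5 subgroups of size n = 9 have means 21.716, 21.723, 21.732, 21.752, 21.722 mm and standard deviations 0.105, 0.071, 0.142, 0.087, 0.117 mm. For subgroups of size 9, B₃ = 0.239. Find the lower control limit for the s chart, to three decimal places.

0.025

s̄ = (0.105 + 0.071 + 0.142 + 0.087 + 0.117) / 5 = 0.1044
LCL_s = B₃·s̄ = 0.239 × 0.1044 = 0.0250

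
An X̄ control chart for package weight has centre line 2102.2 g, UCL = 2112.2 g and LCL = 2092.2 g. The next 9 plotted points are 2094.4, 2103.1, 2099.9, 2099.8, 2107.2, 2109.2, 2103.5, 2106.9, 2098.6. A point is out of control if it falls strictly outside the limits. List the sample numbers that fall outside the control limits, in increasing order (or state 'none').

All 9 points lie within [2092.2, 2112.2].

none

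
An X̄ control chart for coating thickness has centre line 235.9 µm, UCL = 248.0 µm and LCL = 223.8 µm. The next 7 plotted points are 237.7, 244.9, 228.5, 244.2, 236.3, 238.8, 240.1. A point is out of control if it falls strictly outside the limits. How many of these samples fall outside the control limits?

All 7 points lie within [223.8, 248.0].

0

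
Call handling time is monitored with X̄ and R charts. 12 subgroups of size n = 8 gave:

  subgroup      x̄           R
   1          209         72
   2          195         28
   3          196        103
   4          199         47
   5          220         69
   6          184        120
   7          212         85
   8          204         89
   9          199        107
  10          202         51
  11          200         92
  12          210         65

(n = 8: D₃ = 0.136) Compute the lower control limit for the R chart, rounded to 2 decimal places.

10.52

R̄ = (72 + 28 + 103 + 47 + 69 + 120 + 85 + 89 + 107 + 51 + 92 + 65) / 12 = 928.0000 / 12 = 77.3333
LCL_R = D₃·R̄ = 0.136 × 77.3333 = 10.5173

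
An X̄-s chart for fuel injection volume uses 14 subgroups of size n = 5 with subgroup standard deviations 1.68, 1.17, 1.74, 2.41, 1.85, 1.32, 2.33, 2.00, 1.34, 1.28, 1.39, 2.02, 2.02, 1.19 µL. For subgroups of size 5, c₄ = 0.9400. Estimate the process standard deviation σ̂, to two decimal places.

s̄ = (1.68 + 1.17 + 1.74 + 2.41 + 1.85 + 1.32 + 2.33 + 2.00 + 1.34 + 1.28 + 1.39 + 2.02 + 2.02 + 1.19) / 14 = 1.6957
σ̂ = s̄ / c₄ = 1.6957 / 0.9400 = 1.8040

1.80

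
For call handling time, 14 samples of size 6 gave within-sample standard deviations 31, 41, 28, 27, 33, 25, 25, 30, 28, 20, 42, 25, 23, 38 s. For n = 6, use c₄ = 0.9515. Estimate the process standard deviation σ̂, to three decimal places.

s̄ = (31 + 41 + 28 + 27 + 33 + 25 + 25 + 30 + 28 + 20 + 42 + 25 + 23 + 38) / 14 = 29.7143
σ̂ = s̄ / c₄ = 29.7143 / 0.9515 = 31.2289

31.229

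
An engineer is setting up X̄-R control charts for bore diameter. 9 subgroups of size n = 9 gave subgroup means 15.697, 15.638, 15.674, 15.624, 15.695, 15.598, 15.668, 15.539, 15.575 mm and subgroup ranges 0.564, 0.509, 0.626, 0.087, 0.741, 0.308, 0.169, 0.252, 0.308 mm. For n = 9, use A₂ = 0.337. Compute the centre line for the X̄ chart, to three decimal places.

X̄̄ = (15.697 + 15.638 + 15.674 + 15.624 + 15.695 + 15.598 + 15.668 + 15.539 + 15.575) / 9 = 140.7080 / 9 = 15.6342
CL = X̄̄ = 15.6342

15.634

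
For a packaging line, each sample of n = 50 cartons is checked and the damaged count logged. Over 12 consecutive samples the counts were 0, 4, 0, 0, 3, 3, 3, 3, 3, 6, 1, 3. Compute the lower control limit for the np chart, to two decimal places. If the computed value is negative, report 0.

p̄ = Σdᵢ / (k·n) = 29 / (12 × 50) = 0.04833
LCL = np̄ − 3·√(np̄(1−p̄)) = 2.4167 − 3 × 1.5165 = -2.1329 → 0 (negative, so LCL = 0)

0.00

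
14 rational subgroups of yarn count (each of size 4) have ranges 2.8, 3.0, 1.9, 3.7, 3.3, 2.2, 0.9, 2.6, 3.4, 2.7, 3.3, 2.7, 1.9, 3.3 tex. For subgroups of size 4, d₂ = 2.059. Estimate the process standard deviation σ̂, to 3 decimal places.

1.308

R̄ = (2.8 + 3.0 + 1.9 + 3.7 + 3.3 + 2.2 + 0.9 + 2.6 + 3.4 + 2.7 + 3.3 + 2.7 + 1.9 + 3.3) / 14 = 2.6929
σ̂ = R̄ / d₂ = 2.6929 / 2.059 = 1.3078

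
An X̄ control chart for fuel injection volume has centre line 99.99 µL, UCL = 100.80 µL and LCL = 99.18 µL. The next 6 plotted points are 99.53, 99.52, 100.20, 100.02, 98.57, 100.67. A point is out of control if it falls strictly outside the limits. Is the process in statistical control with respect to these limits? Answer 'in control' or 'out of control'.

out of control

Compare each point to [99.18, 100.80]: sample 5 = 98.57 < LCL.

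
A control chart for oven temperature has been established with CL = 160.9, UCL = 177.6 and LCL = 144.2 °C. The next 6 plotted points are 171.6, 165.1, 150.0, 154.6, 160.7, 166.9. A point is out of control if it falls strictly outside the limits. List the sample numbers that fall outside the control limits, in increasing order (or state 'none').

none

All 6 points lie within [144.2, 177.6].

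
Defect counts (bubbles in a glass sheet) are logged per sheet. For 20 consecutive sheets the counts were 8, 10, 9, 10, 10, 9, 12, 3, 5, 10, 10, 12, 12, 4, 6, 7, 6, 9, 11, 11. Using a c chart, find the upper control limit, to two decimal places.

c̄ = (8 + 10 + 9 + 10 + 10 + 9 + 12 + 3 + 5 + 10 + 10 + 12 + 12 + 4 + 6 + 7 + 6 + 9 + 11 + 11) / 20 = 174 / 20 = 8.7000
UCL = c̄ + 3√c̄ = 8.7000 + 3 × √8.7000 = 8.7000 + 3 × 2.9496 = 17.5487

17.55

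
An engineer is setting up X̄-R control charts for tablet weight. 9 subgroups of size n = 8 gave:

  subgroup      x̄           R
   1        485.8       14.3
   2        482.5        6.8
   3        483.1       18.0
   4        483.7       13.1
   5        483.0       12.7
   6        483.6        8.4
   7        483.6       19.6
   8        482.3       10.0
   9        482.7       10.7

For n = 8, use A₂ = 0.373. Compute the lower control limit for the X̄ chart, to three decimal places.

X̄̄ = (485.8 + 482.5 + 483.1 + 483.7 + 483.0 + 483.6 + 483.6 + 482.3 + 482.7) / 9 = 4350.3000 / 9 = 483.3667
R̄ = (14.3 + 6.8 + 18.0 + 13.1 + 12.7 + 8.4 + 19.6 + 10.0 + 10.7) / 9 = 113.6000 / 9 = 12.6222
LCL = X̄̄ − A₂·R̄ = 483.3667 − 0.373 × 12.6222 = 478.6586

478.659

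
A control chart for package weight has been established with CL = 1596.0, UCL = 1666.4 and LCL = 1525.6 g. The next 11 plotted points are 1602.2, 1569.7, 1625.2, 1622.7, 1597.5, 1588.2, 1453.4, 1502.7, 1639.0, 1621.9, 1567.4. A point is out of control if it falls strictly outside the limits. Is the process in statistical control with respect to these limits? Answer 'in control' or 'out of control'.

Compare each point to [1525.6, 1666.4]: sample 7 = 1453.4 < LCL; sample 8 = 1502.7 < LCL.

out of control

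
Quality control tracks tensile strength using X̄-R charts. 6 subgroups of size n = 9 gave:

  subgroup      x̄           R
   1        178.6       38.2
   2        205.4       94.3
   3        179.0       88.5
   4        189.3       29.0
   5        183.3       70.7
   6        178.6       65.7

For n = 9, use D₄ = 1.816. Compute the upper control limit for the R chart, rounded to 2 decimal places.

116.95

R̄ = (38.2 + 94.3 + 88.5 + 29.0 + 70.7 + 65.7) / 6 = 386.4000 / 6 = 64.4000
UCL_R = D₄·R̄ = 1.816 × 64.4000 = 116.9504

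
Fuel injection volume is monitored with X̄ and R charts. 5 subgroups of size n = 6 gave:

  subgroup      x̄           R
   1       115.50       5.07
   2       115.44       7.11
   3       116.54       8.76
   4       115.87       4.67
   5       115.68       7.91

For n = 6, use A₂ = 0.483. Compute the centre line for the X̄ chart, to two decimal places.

115.81

X̄̄ = (115.50 + 115.44 + 116.54 + 115.87 + 115.68) / 5 = 579.0300 / 5 = 115.8060
CL = X̄̄ = 115.8060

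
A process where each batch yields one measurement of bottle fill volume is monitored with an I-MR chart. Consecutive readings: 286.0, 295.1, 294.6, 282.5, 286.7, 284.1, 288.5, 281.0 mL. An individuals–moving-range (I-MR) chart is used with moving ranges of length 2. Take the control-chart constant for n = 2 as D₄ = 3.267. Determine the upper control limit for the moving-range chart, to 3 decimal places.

Moving ranges: 9.1, 0.5, 12.1, 4.2, 2.6, 4.4, 7.5; M̄R̄ = 40.4000 / 7 = 5.7714
UCL_MR = D₄·M̄R̄ = 3.267 × 5.7714 = 18.8553

18.855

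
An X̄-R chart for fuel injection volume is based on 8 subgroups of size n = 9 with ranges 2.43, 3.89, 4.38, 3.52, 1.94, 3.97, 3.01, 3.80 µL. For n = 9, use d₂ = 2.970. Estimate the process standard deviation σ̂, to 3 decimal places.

1.134

R̄ = (2.43 + 3.89 + 4.38 + 3.52 + 1.94 + 3.97 + 3.01 + 3.80) / 8 = 3.3675
σ̂ = R̄ / d₂ = 3.3675 / 2.970 = 1.1338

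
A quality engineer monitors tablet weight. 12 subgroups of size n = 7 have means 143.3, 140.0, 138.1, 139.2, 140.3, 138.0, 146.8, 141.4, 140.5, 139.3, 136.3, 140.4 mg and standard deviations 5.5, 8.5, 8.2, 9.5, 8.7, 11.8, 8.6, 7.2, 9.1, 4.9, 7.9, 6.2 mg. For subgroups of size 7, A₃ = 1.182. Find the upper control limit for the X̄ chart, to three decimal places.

X̄̄ = (143.3 + 140.0 + 138.1 + 139.2 + 140.3 + 138.0 + 146.8 + 141.4 + 140.5 + 139.3 + 136.3 + 140.4) / 12 = 140.3000
s̄ = (5.5 + 8.5 + 8.2 + 9.5 + 8.7 + 11.8 + 8.6 + 7.2 + 9.1 + 4.9 + 7.9 + 6.2) / 12 = 8.0083
UCL = X̄̄ + A₃·s̄ = 140.3000 + 1.182 × 8.0083 = 149.7659

149.766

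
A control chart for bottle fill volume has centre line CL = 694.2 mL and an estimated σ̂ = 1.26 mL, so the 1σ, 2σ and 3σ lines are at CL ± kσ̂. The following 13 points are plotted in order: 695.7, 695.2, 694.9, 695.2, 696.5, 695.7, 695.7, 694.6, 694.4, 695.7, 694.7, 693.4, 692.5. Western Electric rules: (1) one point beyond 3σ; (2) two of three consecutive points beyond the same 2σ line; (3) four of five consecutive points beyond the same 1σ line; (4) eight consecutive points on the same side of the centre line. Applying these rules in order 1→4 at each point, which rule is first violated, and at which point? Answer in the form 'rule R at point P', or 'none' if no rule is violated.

rule 4 at point 8

Zone of each point (C = within 1σ̂, B = 1σ̂–2σ̂, A = 2σ̂–3σ̂, * = beyond 3σ̂; sign = side of CL): 1:+B, 2:+C, 3:+C, 4:+C, 5:+B, 6:+B, 7:+B, 8:+C, 9:+C, 10:+B, 11:+C, 12:-C, 13:-B
Rule 4 (eight consecutive points on the same side of the centre line) is satisfied at point 8.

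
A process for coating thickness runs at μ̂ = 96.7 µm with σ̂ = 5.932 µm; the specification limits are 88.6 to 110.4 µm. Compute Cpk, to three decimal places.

Cpu = (USL − μ̂) / (3σ̂) = (110.4 − 96.7) / (3 × 5.932) = 0.7698; Cpl = (μ̂ − LSL) / (3σ̂) = (96.7 − 88.6) / (3 × 5.932) = 0.4552; Cpk = min(Cpu, Cpl) = 0.4552

0.455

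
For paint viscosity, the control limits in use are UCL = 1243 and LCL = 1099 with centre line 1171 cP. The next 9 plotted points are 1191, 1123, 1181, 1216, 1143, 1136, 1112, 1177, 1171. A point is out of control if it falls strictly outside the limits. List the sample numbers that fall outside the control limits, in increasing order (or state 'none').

none

All 9 points lie within [1099, 1243].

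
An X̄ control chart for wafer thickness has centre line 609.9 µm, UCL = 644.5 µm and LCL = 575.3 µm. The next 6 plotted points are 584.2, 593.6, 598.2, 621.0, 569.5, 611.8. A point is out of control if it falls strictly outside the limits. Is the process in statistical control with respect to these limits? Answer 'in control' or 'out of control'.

out of control

Compare each point to [575.3, 644.5]: sample 5 = 569.5 < LCL.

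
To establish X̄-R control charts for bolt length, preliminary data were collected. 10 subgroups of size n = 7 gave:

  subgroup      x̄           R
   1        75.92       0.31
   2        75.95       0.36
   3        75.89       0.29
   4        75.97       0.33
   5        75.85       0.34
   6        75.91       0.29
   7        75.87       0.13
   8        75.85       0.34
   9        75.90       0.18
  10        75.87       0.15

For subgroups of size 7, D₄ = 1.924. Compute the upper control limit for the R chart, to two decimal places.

0.52

R̄ = (0.31 + 0.36 + 0.29 + 0.33 + 0.34 + 0.29 + 0.13 + 0.34 + 0.18 + 0.15) / 10 = 2.7200 / 10 = 0.2720
UCL_R = D₄·R̄ = 1.924 × 0.2720 = 0.5233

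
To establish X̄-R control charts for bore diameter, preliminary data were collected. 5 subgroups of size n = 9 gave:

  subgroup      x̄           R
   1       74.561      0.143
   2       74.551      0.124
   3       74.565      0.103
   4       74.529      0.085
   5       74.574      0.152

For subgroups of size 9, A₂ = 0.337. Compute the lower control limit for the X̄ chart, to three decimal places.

74.515

X̄̄ = (74.561 + 74.551 + 74.565 + 74.529 + 74.574) / 5 = 372.7800 / 5 = 74.5560
R̄ = (0.143 + 0.124 + 0.103 + 0.085 + 0.152) / 5 = 0.6070 / 5 = 0.1214
LCL = X̄̄ − A₂·R̄ = 74.5560 − 0.337 × 0.1214 = 74.5151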